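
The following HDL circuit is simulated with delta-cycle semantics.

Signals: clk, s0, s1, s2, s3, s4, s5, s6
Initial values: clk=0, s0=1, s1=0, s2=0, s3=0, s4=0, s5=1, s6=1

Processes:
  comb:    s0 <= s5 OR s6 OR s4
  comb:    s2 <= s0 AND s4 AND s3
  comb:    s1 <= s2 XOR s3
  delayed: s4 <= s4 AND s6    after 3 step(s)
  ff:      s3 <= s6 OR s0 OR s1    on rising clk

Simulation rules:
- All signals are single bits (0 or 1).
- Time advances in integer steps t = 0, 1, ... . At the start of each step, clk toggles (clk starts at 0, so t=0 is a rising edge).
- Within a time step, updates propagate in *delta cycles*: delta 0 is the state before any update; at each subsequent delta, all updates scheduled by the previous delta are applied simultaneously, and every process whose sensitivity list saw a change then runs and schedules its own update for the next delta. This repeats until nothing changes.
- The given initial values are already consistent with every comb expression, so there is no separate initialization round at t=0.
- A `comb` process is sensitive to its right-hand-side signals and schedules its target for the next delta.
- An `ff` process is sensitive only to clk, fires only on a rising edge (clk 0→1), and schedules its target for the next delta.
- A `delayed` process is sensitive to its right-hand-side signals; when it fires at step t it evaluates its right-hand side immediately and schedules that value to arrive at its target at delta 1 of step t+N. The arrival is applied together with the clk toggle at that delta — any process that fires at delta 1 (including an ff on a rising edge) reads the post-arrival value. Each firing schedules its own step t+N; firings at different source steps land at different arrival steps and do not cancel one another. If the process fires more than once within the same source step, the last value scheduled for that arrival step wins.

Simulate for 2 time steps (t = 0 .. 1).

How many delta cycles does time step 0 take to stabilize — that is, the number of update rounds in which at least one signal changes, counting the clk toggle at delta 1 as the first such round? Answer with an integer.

3

t=0 Δ0: clk=0 s3=0 s2=0 s0=1 s1=0 s4=0 s5=1 s6=1
  Δ1: clk:0→1
  Δ2: s3:0→1
  Δ3: s1:0→1
  (3Δ to stable)
t=1 Δ0: clk=1 s3=1 s2=0 s0=1 s1=1 s4=0 s5=1 s6=1
  Δ1: clk:1→0
  (1Δ to stable)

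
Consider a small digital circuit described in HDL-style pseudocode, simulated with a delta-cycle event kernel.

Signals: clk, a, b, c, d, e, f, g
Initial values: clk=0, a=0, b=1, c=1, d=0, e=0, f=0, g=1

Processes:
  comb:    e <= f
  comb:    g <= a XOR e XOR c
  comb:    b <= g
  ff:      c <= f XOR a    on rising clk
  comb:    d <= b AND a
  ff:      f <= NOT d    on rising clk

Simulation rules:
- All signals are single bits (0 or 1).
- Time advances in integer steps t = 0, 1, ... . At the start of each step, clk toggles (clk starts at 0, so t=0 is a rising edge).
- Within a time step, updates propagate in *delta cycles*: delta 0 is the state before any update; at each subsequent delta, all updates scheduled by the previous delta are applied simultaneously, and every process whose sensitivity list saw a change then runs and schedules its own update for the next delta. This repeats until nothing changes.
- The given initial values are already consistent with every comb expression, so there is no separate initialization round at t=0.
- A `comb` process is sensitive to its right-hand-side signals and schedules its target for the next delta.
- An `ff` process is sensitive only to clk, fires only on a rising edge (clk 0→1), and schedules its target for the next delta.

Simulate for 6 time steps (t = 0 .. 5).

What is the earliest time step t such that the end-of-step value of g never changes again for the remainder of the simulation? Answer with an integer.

2

t0.Δ0 a=0 clk=0 d=0 b=1 g=1 e=0 f=0 c=1
t0.Δ1 a=0 clk=1 d=0 b=1 g=1 e=0 f=0 c=1
t0.Δ2 a=0 clk=1 d=0 b=1 g=1 e=0 f=1 c=0
t0.Δ3 a=0 clk=1 d=0 b=1 g=0 e=1 f=1 c=0
t0.Δ4 a=0 clk=1 d=0 b=0 g=1 e=1 f=1 c=0
t0.Δ5 a=0 clk=1 d=0 b=1 g=1 e=1 f=1 c=0
t1.Δ0 a=0 clk=1 d=0 b=1 g=1 e=1 f=1 c=0
t1.Δ1 a=0 clk=0 d=0 b=1 g=1 e=1 f=1 c=0
t2.Δ0 a=0 clk=0 d=0 b=1 g=1 e=1 f=1 c=0
t2.Δ1 a=0 clk=1 d=0 b=1 g=1 e=1 f=1 c=0
t2.Δ2 a=0 clk=1 d=0 b=1 g=1 e=1 f=1 c=1
t2.Δ3 a=0 clk=1 d=0 b=1 g=0 e=1 f=1 c=1
t2.Δ4 a=0 clk=1 d=0 b=0 g=0 e=1 f=1 c=1
t3.Δ0 a=0 clk=1 d=0 b=0 g=0 e=1 f=1 c=1
t3.Δ1 a=0 clk=0 d=0 b=0 g=0 e=1 f=1 c=1
t4.Δ0 a=0 clk=0 d=0 b=0 g=0 e=1 f=1 c=1
t4.Δ1 a=0 clk=1 d=0 b=0 g=0 e=1 f=1 c=1
t5.Δ0 a=0 clk=1 d=0 b=0 g=0 e=1 f=1 c=1
t5.Δ1 a=0 clk=0 d=0 b=0 g=0 e=1 f=1 c=1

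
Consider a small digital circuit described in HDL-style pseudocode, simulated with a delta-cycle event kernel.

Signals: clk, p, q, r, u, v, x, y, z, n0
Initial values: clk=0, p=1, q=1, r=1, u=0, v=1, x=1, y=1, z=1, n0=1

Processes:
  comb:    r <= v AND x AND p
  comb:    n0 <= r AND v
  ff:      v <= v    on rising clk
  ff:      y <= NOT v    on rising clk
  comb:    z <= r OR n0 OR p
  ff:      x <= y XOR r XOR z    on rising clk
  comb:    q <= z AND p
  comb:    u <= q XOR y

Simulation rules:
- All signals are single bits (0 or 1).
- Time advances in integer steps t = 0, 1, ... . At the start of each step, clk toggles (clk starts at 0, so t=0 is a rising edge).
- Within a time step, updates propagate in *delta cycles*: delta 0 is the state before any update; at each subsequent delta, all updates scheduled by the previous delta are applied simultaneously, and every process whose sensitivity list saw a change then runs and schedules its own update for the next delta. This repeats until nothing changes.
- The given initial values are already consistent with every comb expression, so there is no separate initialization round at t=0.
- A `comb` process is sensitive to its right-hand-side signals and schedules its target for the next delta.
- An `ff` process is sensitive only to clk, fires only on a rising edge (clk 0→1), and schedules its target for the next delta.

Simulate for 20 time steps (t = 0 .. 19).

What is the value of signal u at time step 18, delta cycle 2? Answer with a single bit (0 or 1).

[bits: clk,u,v,q,y,r,n0,x,z,p]
t=0: Δ0=0011111111 Δ1=1011111111 Δ2=1011011111 Δ3=1111011111 | 3Δ
t=1: Δ0=1111011111 Δ1=0111011111 | 1Δ
t=2: Δ0=0111011111 Δ1=1111011111 Δ2=1111011011 Δ3=1111001011 Δ4=1111000011 | 4Δ
t=3: Δ0=1111000011 Δ1=0111000011 | 1Δ
t=4: Δ0=0111000011 Δ1=1111000011 Δ2=1111000111 Δ3=1111010111 Δ4=1111011111 | 4Δ
t=5: Δ0=1111011111 Δ1=0111011111 | 1Δ
t=6: Δ0=0111011111 Δ1=1111011111 Δ2=1111011011 Δ3=1111001011 Δ4=1111000011 | 4Δ
t=7: Δ0=1111000011 Δ1=0111000011 | 1Δ
t=8: Δ0=0111000011 Δ1=1111000011 Δ2=1111000111 Δ3=1111010111 Δ4=1111011111 | 4Δ
t=9: Δ0=1111011111 Δ1=0111011111 | 1Δ
t=10: Δ0=0111011111 Δ1=1111011111 Δ2=1111011011 Δ3=1111001011 Δ4=1111000011 | 4Δ
t=11: Δ0=1111000011 Δ1=0111000011 | 1Δ
t=12: Δ0=0111000011 Δ1=1111000011 Δ2=1111000111 Δ3=1111010111 Δ4=1111011111 | 4Δ
t=13: Δ0=1111011111 Δ1=0111011111 | 1Δ
t=14: Δ0=0111011111 Δ1=1111011111 Δ2=1111011011 Δ3=1111001011 Δ4=1111000011 | 4Δ
t=15: Δ0=1111000011 Δ1=0111000011 | 1Δ
t=16: Δ0=0111000011 Δ1=1111000011 Δ2=1111000111 Δ3=1111010111 Δ4=1111011111 | 4Δ
t=17: Δ0=1111011111 Δ1=0111011111 | 1Δ
t=18: Δ0=0111011111 Δ1=1111011111 Δ2=1111011011 Δ3=1111001011 Δ4=1111000011 | 4Δ
t=19: Δ0=1111000011 Δ1=0111000011 | 1Δ

1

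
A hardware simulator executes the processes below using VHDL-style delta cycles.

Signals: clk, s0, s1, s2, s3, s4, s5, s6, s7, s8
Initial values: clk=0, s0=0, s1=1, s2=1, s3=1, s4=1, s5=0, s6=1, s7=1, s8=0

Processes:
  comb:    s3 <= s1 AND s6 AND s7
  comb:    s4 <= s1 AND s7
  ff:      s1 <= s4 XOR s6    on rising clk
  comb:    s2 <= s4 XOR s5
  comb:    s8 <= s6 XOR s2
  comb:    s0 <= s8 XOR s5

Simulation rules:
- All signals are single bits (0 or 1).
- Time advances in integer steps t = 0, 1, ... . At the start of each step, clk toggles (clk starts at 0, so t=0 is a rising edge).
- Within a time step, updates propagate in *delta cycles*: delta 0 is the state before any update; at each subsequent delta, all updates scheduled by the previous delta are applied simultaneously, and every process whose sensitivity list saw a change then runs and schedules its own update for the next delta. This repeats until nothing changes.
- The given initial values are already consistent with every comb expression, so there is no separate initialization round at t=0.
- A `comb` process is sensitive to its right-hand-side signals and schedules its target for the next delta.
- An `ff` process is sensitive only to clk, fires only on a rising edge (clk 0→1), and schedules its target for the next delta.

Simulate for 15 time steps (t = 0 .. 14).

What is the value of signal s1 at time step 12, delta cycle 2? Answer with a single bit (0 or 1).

[bits: clk,s3,s2,s7,s8,s6,s4,s5,s1,s0]
t=0: Δ0=0111011010 Δ1=1111011010 Δ2=1111011000 Δ3=1011010000 Δ4=1001010000 Δ5=1001110000 Δ6=1001110001 | 6Δ
t=1: Δ0=1001110001 Δ1=0001110001 | 1Δ
t=2: Δ0=0001110001 Δ1=1001110001 Δ2=1001110011 Δ3=1101111011 Δ4=1111111011 Δ5=1111011011 Δ6=1111011010 | 6Δ
t=3: Δ0=1111011010 Δ1=0111011010 | 1Δ
t=4: Δ0=0111011010 Δ1=1111011010 Δ2=1111011000 Δ3=1011010000 Δ4=1001010000 Δ5=1001110000 Δ6=1001110001 | 6Δ
t=5: Δ0=1001110001 Δ1=0001110001 | 1Δ
t=6: Δ0=0001110001 Δ1=1001110001 Δ2=1001110011 Δ3=1101111011 Δ4=1111111011 Δ5=1111011011 Δ6=1111011010 | 6Δ
t=7: Δ0=1111011010 Δ1=0111011010 | 1Δ
t=8: Δ0=0111011010 Δ1=1111011010 Δ2=1111011000 Δ3=1011010000 Δ4=1001010000 Δ5=1001110000 Δ6=1001110001 | 6Δ
t=9: Δ0=1001110001 Δ1=0001110001 | 1Δ
t=10: Δ0=0001110001 Δ1=1001110001 Δ2=1001110011 Δ3=1101111011 Δ4=1111111011 Δ5=1111011011 Δ6=1111011010 | 6Δ
t=11: Δ0=1111011010 Δ1=0111011010 | 1Δ
t=12: Δ0=0111011010 Δ1=1111011010 Δ2=1111011000 Δ3=1011010000 Δ4=1001010000 Δ5=1001110000 Δ6=1001110001 | 6Δ
t=13: Δ0=1001110001 Δ1=0001110001 | 1Δ
t=14: Δ0=0001110001 Δ1=1001110001 Δ2=1001110011 Δ3=1101111011 Δ4=1111111011 Δ5=1111011011 Δ6=1111011010 | 6Δ

0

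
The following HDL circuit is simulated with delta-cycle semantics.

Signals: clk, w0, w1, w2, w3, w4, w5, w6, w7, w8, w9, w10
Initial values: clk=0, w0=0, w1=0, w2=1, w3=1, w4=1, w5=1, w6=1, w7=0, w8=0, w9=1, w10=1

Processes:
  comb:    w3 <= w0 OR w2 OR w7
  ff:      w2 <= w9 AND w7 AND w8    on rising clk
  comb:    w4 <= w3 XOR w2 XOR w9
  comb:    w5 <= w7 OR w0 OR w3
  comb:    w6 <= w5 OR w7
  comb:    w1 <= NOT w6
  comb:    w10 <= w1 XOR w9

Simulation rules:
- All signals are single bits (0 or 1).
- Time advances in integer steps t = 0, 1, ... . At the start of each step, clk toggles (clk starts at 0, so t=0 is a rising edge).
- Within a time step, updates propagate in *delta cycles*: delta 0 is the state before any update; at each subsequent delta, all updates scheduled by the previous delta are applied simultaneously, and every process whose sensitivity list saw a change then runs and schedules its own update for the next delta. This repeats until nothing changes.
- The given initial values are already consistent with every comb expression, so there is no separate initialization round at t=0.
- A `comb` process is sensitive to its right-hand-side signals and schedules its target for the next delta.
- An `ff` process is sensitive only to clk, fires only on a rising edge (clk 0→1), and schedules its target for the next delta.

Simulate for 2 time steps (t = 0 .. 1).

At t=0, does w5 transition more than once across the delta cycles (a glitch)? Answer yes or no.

no

[bits: w4,w2,w6,clk,w8,w3,w10,w1,w7,w0,w5,w9]
t=0: Δ0=111001100011 Δ1=111101100011 Δ2=101101100011 Δ3=001100100011 Δ4=101100100001 Δ5=100100100001 Δ6=100100110001 Δ7=100100010001 | 7Δ
t=1: Δ0=100100010001 Δ1=100000010001 | 1Δ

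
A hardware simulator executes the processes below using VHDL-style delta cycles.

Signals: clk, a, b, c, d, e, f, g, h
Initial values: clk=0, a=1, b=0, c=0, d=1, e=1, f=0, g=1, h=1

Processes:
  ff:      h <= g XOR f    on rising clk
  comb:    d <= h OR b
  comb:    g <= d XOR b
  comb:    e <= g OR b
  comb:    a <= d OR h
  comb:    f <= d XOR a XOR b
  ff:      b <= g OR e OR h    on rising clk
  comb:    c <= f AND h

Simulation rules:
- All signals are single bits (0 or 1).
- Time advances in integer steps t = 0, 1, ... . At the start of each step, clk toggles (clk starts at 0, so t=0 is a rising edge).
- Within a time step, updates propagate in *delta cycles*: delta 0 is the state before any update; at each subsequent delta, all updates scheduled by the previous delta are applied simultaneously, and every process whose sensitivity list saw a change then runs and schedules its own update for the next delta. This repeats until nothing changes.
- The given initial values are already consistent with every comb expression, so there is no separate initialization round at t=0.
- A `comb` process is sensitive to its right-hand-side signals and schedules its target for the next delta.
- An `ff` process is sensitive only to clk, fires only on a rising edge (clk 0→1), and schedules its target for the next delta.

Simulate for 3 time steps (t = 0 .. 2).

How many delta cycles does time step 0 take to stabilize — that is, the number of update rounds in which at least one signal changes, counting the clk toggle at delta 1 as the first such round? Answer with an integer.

[bits: c,clk,b,h,d,e,g,f,a]
t=0: Δ0=000111101 Δ1=010111101 Δ2=011111101 Δ3=011111011 Δ4=111111011 | 4Δ
t=1: Δ0=111111011 Δ1=101111011 | 1Δ
t=2: Δ0=101111011 Δ1=111111011 | 1Δ

4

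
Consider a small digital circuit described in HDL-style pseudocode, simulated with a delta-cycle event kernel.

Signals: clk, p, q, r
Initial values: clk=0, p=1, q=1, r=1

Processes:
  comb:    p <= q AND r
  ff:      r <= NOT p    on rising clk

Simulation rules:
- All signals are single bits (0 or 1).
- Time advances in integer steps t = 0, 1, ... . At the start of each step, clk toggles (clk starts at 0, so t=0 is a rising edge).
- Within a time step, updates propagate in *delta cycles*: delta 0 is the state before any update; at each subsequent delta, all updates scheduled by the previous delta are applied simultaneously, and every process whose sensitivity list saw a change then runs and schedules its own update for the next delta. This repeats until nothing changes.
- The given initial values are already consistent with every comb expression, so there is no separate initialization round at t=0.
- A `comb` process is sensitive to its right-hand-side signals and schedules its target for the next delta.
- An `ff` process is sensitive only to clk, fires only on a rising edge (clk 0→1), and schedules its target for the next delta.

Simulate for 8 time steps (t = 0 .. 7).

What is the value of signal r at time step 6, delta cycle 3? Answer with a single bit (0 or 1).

1

t=0 Δ0: q=1 r=1 clk=0 p=1
  Δ1: clk:0→1
  Δ2: r:1→0
  Δ3: p:1→0
  (3Δ to stable)
t=1 Δ0: q=1 r=0 clk=1 p=0
  Δ1: clk:1→0
  (1Δ to stable)
t=2 Δ0: q=1 r=0 clk=0 p=0
  Δ1: clk:0→1
  Δ2: r:0→1
  Δ3: p:0→1
  (3Δ to stable)
t=3 Δ0: q=1 r=1 clk=1 p=1
  Δ1: clk:1→0
  (1Δ to stable)
t=4 Δ0: q=1 r=1 clk=0 p=1
  Δ1: clk:0→1
  Δ2: r:1→0
  Δ3: p:1→0
  (3Δ to stable)
t=5 Δ0: q=1 r=0 clk=1 p=0
  Δ1: clk:1→0
  (1Δ to stable)
t=6 Δ0: q=1 r=0 clk=0 p=0
  Δ1: clk:0→1
  Δ2: r:0→1
  Δ3: p:0→1
  (3Δ to stable)
t=7 Δ0: q=1 r=1 clk=1 p=1
  Δ1: clk:1→0
  (1Δ to stable)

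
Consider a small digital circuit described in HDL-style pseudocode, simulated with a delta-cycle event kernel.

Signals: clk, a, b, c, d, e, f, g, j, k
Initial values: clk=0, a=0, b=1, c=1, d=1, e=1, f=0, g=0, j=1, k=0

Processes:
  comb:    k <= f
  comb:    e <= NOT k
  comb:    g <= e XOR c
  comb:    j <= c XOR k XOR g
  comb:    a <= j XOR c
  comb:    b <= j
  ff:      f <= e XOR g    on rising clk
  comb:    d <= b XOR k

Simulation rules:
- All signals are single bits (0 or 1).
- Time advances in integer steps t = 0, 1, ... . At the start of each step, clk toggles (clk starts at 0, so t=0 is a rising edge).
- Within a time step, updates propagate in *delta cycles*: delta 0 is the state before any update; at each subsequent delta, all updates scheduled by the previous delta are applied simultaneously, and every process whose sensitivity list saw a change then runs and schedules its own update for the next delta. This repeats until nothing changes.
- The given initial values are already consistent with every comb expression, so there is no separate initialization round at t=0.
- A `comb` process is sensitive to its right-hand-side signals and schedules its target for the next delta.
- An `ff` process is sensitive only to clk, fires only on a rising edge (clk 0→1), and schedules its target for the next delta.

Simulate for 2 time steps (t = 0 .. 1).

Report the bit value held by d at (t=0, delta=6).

t=0 Δ0: c=1 b=1 f=0 g=0 d=1 k=0 clk=0 j=1 a=0 e=1
  Δ1: clk:0→1
  Δ2: f:0→1
  Δ3: k:0→1
  Δ4: d:1→0, j:1→0, e:1→0
  Δ5: b:1→0, g:0→1, a:0→1
  Δ6: d:0→1, j:0→1
  Δ7: b:0→1, a:1→0
  Δ8: d:1→0
  (8Δ to stable)
t=1 Δ0: c=1 b=1 f=1 g=1 d=0 k=1 clk=1 j=1 a=0 e=0
  Δ1: clk:1→0
  (1Δ to stable)

1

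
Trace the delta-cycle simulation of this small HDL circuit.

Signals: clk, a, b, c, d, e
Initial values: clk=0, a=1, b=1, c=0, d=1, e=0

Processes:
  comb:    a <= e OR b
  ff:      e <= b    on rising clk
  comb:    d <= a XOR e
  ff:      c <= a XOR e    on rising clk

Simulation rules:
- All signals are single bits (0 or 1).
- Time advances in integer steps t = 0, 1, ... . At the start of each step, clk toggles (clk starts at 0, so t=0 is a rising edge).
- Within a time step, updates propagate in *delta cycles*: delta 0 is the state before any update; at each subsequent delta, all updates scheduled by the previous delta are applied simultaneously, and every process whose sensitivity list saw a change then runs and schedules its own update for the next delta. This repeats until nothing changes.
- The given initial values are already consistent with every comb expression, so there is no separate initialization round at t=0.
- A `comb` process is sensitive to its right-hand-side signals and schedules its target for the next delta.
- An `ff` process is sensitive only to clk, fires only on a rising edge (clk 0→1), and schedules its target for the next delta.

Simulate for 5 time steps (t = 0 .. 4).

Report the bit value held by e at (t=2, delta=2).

t0.Δ0 e=0 c=0 b=1 clk=0 a=1 d=1
t0.Δ1 e=0 c=0 b=1 clk=1 a=1 d=1
t0.Δ2 e=1 c=1 b=1 clk=1 a=1 d=1
t0.Δ3 e=1 c=1 b=1 clk=1 a=1 d=0
t1.Δ0 e=1 c=1 b=1 clk=1 a=1 d=0
t1.Δ1 e=1 c=1 b=1 clk=0 a=1 d=0
t2.Δ0 e=1 c=1 b=1 clk=0 a=1 d=0
t2.Δ1 e=1 c=1 b=1 clk=1 a=1 d=0
t2.Δ2 e=1 c=0 b=1 clk=1 a=1 d=0
t3.Δ0 e=1 c=0 b=1 clk=1 a=1 d=0
t3.Δ1 e=1 c=0 b=1 clk=0 a=1 d=0
t4.Δ0 e=1 c=0 b=1 clk=0 a=1 d=0
t4.Δ1 e=1 c=0 b=1 clk=1 a=1 d=0

1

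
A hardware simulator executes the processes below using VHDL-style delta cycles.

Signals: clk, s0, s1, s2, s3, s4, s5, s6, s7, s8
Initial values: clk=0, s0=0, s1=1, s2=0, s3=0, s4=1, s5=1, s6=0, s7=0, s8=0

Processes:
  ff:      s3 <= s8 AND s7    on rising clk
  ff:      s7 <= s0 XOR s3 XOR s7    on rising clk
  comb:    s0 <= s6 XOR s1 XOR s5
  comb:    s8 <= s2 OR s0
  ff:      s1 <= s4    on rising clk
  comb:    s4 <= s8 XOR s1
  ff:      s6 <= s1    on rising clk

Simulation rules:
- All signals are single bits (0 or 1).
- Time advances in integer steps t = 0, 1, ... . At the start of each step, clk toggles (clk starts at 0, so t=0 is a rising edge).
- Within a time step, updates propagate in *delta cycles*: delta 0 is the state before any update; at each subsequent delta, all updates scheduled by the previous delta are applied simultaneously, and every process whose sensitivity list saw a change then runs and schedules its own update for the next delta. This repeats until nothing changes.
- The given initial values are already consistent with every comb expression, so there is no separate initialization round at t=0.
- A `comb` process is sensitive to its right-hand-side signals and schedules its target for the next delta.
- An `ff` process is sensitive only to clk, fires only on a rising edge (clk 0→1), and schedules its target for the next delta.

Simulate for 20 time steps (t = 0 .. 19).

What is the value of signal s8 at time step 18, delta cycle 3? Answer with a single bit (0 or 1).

t0.Δ0 s3=0 s8=0 s5=1 s4=1 s6=0 s1=1 s2=0 s7=0 s0=0 clk=0
t0.Δ1 s3=0 s8=0 s5=1 s4=1 s6=0 s1=1 s2=0 s7=0 s0=0 clk=1
t0.Δ2 s3=0 s8=0 s5=1 s4=1 s6=1 s1=1 s2=0 s7=0 s0=0 clk=1
t0.Δ3 s3=0 s8=0 s5=1 s4=1 s6=1 s1=1 s2=0 s7=0 s0=1 clk=1
t0.Δ4 s3=0 s8=1 s5=1 s4=1 s6=1 s1=1 s2=0 s7=0 s0=1 clk=1
t0.Δ5 s3=0 s8=1 s5=1 s4=0 s6=1 s1=1 s2=0 s7=0 s0=1 clk=1
t1.Δ0 s3=0 s8=1 s5=1 s4=0 s6=1 s1=1 s2=0 s7=0 s0=1 clk=1
t1.Δ1 s3=0 s8=1 s5=1 s4=0 s6=1 s1=1 s2=0 s7=0 s0=1 clk=0
t2.Δ0 s3=0 s8=1 s5=1 s4=0 s6=1 s1=1 s2=0 s7=0 s0=1 clk=0
t2.Δ1 s3=0 s8=1 s5=1 s4=0 s6=1 s1=1 s2=0 s7=0 s0=1 clk=1
t2.Δ2 s3=0 s8=1 s5=1 s4=0 s6=1 s1=0 s2=0 s7=1 s0=1 clk=1
t2.Δ3 s3=0 s8=1 s5=1 s4=1 s6=1 s1=0 s2=0 s7=1 s0=0 clk=1
t2.Δ4 s3=0 s8=0 s5=1 s4=1 s6=1 s1=0 s2=0 s7=1 s0=0 clk=1
t2.Δ5 s3=0 s8=0 s5=1 s4=0 s6=1 s1=0 s2=0 s7=1 s0=0 clk=1
t3.Δ0 s3=0 s8=0 s5=1 s4=0 s6=1 s1=0 s2=0 s7=1 s0=0 clk=1
t3.Δ1 s3=0 s8=0 s5=1 s4=0 s6=1 s1=0 s2=0 s7=1 s0=0 clk=0
t4.Δ0 s3=0 s8=0 s5=1 s4=0 s6=1 s1=0 s2=0 s7=1 s0=0 clk=0
t4.Δ1 s3=0 s8=0 s5=1 s4=0 s6=1 s1=0 s2=0 s7=1 s0=0 clk=1
t4.Δ2 s3=0 s8=0 s5=1 s4=0 s6=0 s1=0 s2=0 s7=1 s0=0 clk=1
t4.Δ3 s3=0 s8=0 s5=1 s4=0 s6=0 s1=0 s2=0 s7=1 s0=1 clk=1
t4.Δ4 s3=0 s8=1 s5=1 s4=0 s6=0 s1=0 s2=0 s7=1 s0=1 clk=1
t4.Δ5 s3=0 s8=1 s5=1 s4=1 s6=0 s1=0 s2=0 s7=1 s0=1 clk=1
t5.Δ0 s3=0 s8=1 s5=1 s4=1 s6=0 s1=0 s2=0 s7=1 s0=1 clk=1
t5.Δ1 s3=0 s8=1 s5=1 s4=1 s6=0 s1=0 s2=0 s7=1 s0=1 clk=0
t6.Δ0 s3=0 s8=1 s5=1 s4=1 s6=0 s1=0 s2=0 s7=1 s0=1 clk=0
t6.Δ1 s3=0 s8=1 s5=1 s4=1 s6=0 s1=0 s2=0 s7=1 s0=1 clk=1
t6.Δ2 s3=1 s8=1 s5=1 s4=1 s6=0 s1=1 s2=0 s7=0 s0=1 clk=1
t6.Δ3 s3=1 s8=1 s5=1 s4=0 s6=0 s1=1 s2=0 s7=0 s0=0 clk=1
t6.Δ4 s3=1 s8=0 s5=1 s4=0 s6=0 s1=1 s2=0 s7=0 s0=0 clk=1
t6.Δ5 s3=1 s8=0 s5=1 s4=1 s6=0 s1=1 s2=0 s7=0 s0=0 clk=1
t7.Δ0 s3=1 s8=0 s5=1 s4=1 s6=0 s1=1 s2=0 s7=0 s0=0 clk=1
t7.Δ1 s3=1 s8=0 s5=1 s4=1 s6=0 s1=1 s2=0 s7=0 s0=0 clk=0
t8.Δ0 s3=1 s8=0 s5=1 s4=1 s6=0 s1=1 s2=0 s7=0 s0=0 clk=0
t8.Δ1 s3=1 s8=0 s5=1 s4=1 s6=0 s1=1 s2=0 s7=0 s0=0 clk=1
t8.Δ2 s3=0 s8=0 s5=1 s4=1 s6=1 s1=1 s2=0 s7=1 s0=0 clk=1
t8.Δ3 s3=0 s8=0 s5=1 s4=1 s6=1 s1=1 s2=0 s7=1 s0=1 clk=1
t8.Δ4 s3=0 s8=1 s5=1 s4=1 s6=1 s1=1 s2=0 s7=1 s0=1 clk=1
t8.Δ5 s3=0 s8=1 s5=1 s4=0 s6=1 s1=1 s2=0 s7=1 s0=1 clk=1
t9.Δ0 s3=0 s8=1 s5=1 s4=0 s6=1 s1=1 s2=0 s7=1 s0=1 clk=1
t9.Δ1 s3=0 s8=1 s5=1 s4=0 s6=1 s1=1 s2=0 s7=1 s0=1 clk=0
t10.Δ0 s3=0 s8=1 s5=1 s4=0 s6=1 s1=1 s2=0 s7=1 s0=1 clk=0
t10.Δ1 s3=0 s8=1 s5=1 s4=0 s6=1 s1=1 s2=0 s7=1 s0=1 clk=1
t10.Δ2 s3=1 s8=1 s5=1 s4=0 s6=1 s1=0 s2=0 s7=0 s0=1 clk=1
t10.Δ3 s3=1 s8=1 s5=1 s4=1 s6=1 s1=0 s2=0 s7=0 s0=0 clk=1
t10.Δ4 s3=1 s8=0 s5=1 s4=1 s6=1 s1=0 s2=0 s7=0 s0=0 clk=1
t10.Δ5 s3=1 s8=0 s5=1 s4=0 s6=1 s1=0 s2=0 s7=0 s0=0 clk=1
t11.Δ0 s3=1 s8=0 s5=1 s4=0 s6=1 s1=0 s2=0 s7=0 s0=0 clk=1
t11.Δ1 s3=1 s8=0 s5=1 s4=0 s6=1 s1=0 s2=0 s7=0 s0=0 clk=0
t12.Δ0 s3=1 s8=0 s5=1 s4=0 s6=1 s1=0 s2=0 s7=0 s0=0 clk=0
t12.Δ1 s3=1 s8=0 s5=1 s4=0 s6=1 s1=0 s2=0 s7=0 s0=0 clk=1
t12.Δ2 s3=0 s8=0 s5=1 s4=0 s6=0 s1=0 s2=0 s7=1 s0=0 clk=1
t12.Δ3 s3=0 s8=0 s5=1 s4=0 s6=0 s1=0 s2=0 s7=1 s0=1 clk=1
t12.Δ4 s3=0 s8=1 s5=1 s4=0 s6=0 s1=0 s2=0 s7=1 s0=1 clk=1
t12.Δ5 s3=0 s8=1 s5=1 s4=1 s6=0 s1=0 s2=0 s7=1 s0=1 clk=1
t13.Δ0 s3=0 s8=1 s5=1 s4=1 s6=0 s1=0 s2=0 s7=1 s0=1 clk=1
t13.Δ1 s3=0 s8=1 s5=1 s4=1 s6=0 s1=0 s2=0 s7=1 s0=1 clk=0
t14.Δ0 s3=0 s8=1 s5=1 s4=1 s6=0 s1=0 s2=0 s7=1 s0=1 clk=0
t14.Δ1 s3=0 s8=1 s5=1 s4=1 s6=0 s1=0 s2=0 s7=1 s0=1 clk=1
t14.Δ2 s3=1 s8=1 s5=1 s4=1 s6=0 s1=1 s2=0 s7=0 s0=1 clk=1
t14.Δ3 s3=1 s8=1 s5=1 s4=0 s6=0 s1=1 s2=0 s7=0 s0=0 clk=1
t14.Δ4 s3=1 s8=0 s5=1 s4=0 s6=0 s1=1 s2=0 s7=0 s0=0 clk=1
t14.Δ5 s3=1 s8=0 s5=1 s4=1 s6=0 s1=1 s2=0 s7=0 s0=0 clk=1
t15.Δ0 s3=1 s8=0 s5=1 s4=1 s6=0 s1=1 s2=0 s7=0 s0=0 clk=1
t15.Δ1 s3=1 s8=0 s5=1 s4=1 s6=0 s1=1 s2=0 s7=0 s0=0 clk=0
t16.Δ0 s3=1 s8=0 s5=1 s4=1 s6=0 s1=1 s2=0 s7=0 s0=0 clk=0
t16.Δ1 s3=1 s8=0 s5=1 s4=1 s6=0 s1=1 s2=0 s7=0 s0=0 clk=1
t16.Δ2 s3=0 s8=0 s5=1 s4=1 s6=1 s1=1 s2=0 s7=1 s0=0 clk=1
t16.Δ3 s3=0 s8=0 s5=1 s4=1 s6=1 s1=1 s2=0 s7=1 s0=1 clk=1
t16.Δ4 s3=0 s8=1 s5=1 s4=1 s6=1 s1=1 s2=0 s7=1 s0=1 clk=1
t16.Δ5 s3=0 s8=1 s5=1 s4=0 s6=1 s1=1 s2=0 s7=1 s0=1 clk=1
t17.Δ0 s3=0 s8=1 s5=1 s4=0 s6=1 s1=1 s2=0 s7=1 s0=1 clk=1
t17.Δ1 s3=0 s8=1 s5=1 s4=0 s6=1 s1=1 s2=0 s7=1 s0=1 clk=0
t18.Δ0 s3=0 s8=1 s5=1 s4=0 s6=1 s1=1 s2=0 s7=1 s0=1 clk=0
t18.Δ1 s3=0 s8=1 s5=1 s4=0 s6=1 s1=1 s2=0 s7=1 s0=1 clk=1
t18.Δ2 s3=1 s8=1 s5=1 s4=0 s6=1 s1=0 s2=0 s7=0 s0=1 clk=1
t18.Δ3 s3=1 s8=1 s5=1 s4=1 s6=1 s1=0 s2=0 s7=0 s0=0 clk=1
t18.Δ4 s3=1 s8=0 s5=1 s4=1 s6=1 s1=0 s2=0 s7=0 s0=0 clk=1
t18.Δ5 s3=1 s8=0 s5=1 s4=0 s6=1 s1=0 s2=0 s7=0 s0=0 clk=1
t19.Δ0 s3=1 s8=0 s5=1 s4=0 s6=1 s1=0 s2=0 s7=0 s0=0 clk=1
t19.Δ1 s3=1 s8=0 s5=1 s4=0 s6=1 s1=0 s2=0 s7=0 s0=0 clk=0

1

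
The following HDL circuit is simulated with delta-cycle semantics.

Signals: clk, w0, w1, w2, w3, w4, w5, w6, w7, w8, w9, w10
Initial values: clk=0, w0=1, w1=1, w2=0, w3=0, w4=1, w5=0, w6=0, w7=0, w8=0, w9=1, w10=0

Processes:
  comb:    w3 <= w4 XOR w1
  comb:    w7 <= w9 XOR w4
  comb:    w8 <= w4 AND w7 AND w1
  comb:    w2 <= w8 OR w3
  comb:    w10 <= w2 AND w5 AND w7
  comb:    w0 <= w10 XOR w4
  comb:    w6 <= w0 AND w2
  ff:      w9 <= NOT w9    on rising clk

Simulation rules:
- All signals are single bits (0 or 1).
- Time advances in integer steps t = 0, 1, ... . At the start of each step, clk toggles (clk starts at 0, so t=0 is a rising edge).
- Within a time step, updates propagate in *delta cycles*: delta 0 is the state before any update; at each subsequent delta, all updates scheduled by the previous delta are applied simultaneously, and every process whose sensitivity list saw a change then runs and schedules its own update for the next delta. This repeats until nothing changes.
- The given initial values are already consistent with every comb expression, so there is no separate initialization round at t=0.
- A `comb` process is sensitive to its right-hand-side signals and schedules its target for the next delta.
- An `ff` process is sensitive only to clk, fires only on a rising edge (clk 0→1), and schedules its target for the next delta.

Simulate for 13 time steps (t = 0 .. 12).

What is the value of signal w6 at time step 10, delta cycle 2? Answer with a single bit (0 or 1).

1

[bits: w2,w0,w3,w8,w1,w10,w5,w6,w4,w9,clk,w7]
t=0: Δ0=010010001100 Δ1=010010001110 Δ2=010010001010 Δ3=010010001011 Δ4=010110001011 Δ5=110110001011 Δ6=110110011011 | 6Δ
t=1: Δ0=110110011011 Δ1=110110011001 | 1Δ
t=2: Δ0=110110011001 Δ1=110110011011 Δ2=110110011111 Δ3=110110011110 Δ4=110010011110 Δ5=010010011110 Δ6=010010001110 | 6Δ
t=3: Δ0=010010001110 Δ1=010010001100 | 1Δ
t=4: Δ0=010010001100 Δ1=010010001110 Δ2=010010001010 Δ3=010010001011 Δ4=010110001011 Δ5=110110001011 Δ6=110110011011 | 6Δ
t=5: Δ0=110110011011 Δ1=110110011001 | 1Δ
t=6: Δ0=110110011001 Δ1=110110011011 Δ2=110110011111 Δ3=110110011110 Δ4=110010011110 Δ5=010010011110 Δ6=010010001110 | 6Δ
t=7: Δ0=010010001110 Δ1=010010001100 | 1Δ
t=8: Δ0=010010001100 Δ1=010010001110 Δ2=010010001010 Δ3=010010001011 Δ4=010110001011 Δ5=110110001011 Δ6=110110011011 | 6Δ
t=9: Δ0=110110011011 Δ1=110110011001 | 1Δ
t=10: Δ0=110110011001 Δ1=110110011011 Δ2=110110011111 Δ3=110110011110 Δ4=110010011110 Δ5=010010011110 Δ6=010010001110 | 6Δ
t=11: Δ0=010010001110 Δ1=010010001100 | 1Δ
t=12: Δ0=010010001100 Δ1=010010001110 Δ2=010010001010 Δ3=010010001011 Δ4=010110001011 Δ5=110110001011 Δ6=110110011011 | 6Δ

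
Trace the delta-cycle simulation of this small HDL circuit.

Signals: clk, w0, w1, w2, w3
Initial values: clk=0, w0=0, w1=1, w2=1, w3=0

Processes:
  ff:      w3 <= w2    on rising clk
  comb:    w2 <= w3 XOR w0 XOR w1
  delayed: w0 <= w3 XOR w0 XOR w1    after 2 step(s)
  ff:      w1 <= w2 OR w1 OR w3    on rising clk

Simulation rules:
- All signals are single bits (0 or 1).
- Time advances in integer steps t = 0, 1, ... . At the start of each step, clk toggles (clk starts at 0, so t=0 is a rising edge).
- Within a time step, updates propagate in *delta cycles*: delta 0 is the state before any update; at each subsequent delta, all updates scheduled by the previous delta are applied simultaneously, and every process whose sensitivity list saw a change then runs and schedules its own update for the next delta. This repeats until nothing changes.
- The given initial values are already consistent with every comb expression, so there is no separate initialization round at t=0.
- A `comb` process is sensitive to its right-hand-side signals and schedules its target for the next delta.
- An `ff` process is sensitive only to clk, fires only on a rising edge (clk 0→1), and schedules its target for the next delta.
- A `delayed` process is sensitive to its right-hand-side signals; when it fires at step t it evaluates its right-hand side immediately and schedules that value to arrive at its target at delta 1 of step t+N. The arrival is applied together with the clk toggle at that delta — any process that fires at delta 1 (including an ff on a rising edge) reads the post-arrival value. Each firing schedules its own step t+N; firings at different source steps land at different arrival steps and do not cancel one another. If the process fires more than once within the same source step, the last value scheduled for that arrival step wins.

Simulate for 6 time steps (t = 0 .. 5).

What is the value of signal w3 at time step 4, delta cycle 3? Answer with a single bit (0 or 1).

[bits: clk,w0,w2,w1,w3]
t=0: Δ0=00110 Δ1=10110 Δ2=10111 Δ3=10011 | 3Δ
t=1: Δ0=10011 Δ1=00011 | 1Δ
t=2: Δ0=00011 Δ1=10011 Δ2=10010 Δ3=10110 | 3Δ
t=3: Δ0=10110 Δ1=00110 | 1Δ
t=4: Δ0=00110 Δ1=11110 Δ2=11011 Δ3=11111 | 3Δ
t=5: Δ0=11111 Δ1=01111 | 1Δ

1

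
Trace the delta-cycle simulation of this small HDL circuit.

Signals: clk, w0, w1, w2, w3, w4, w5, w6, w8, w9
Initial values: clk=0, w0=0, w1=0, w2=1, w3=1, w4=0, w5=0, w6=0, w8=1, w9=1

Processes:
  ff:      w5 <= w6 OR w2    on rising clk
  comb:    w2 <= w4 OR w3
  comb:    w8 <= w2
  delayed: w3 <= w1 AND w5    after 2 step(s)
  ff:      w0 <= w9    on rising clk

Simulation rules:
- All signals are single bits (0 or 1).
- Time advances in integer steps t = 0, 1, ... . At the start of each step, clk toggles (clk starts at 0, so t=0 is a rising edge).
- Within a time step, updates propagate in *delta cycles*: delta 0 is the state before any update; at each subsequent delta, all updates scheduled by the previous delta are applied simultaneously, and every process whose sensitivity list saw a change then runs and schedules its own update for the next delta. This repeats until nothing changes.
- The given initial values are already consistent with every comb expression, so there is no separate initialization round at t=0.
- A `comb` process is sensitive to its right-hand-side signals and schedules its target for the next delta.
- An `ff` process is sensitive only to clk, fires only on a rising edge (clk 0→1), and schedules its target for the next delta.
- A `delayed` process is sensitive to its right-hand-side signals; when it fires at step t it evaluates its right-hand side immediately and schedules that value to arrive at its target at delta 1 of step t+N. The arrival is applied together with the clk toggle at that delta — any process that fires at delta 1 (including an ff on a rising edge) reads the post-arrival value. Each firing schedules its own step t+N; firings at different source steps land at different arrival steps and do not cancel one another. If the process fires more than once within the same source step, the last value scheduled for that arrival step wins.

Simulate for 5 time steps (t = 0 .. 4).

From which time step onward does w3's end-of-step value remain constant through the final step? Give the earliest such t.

2

t=0 Δ0: clk=0 w5=0 w9=1 w8=1 w0=0 w4=0 w2=1 w6=0 w1=0 w3=1
  Δ1: clk:0→1
  Δ2: w5:0→1, w0:0→1
  (2Δ to stable)
t=1 Δ0: clk=1 w5=1 w9=1 w8=1 w0=1 w4=0 w2=1 w6=0 w1=0 w3=1
  Δ1: clk:1→0
  (1Δ to stable)
t=2 Δ0: clk=0 w5=1 w9=1 w8=1 w0=1 w4=0 w2=1 w6=0 w1=0 w3=1
  Δ1: clk:0→1, w3:1→0
  Δ2: w2:1→0
  Δ3: w8:1→0
  (3Δ to stable)
t=3 Δ0: clk=1 w5=1 w9=1 w8=0 w0=1 w4=0 w2=0 w6=0 w1=0 w3=0
  Δ1: clk:1→0
  (1Δ to stable)
t=4 Δ0: clk=0 w5=1 w9=1 w8=0 w0=1 w4=0 w2=0 w6=0 w1=0 w3=0
  Δ1: clk:0→1
  Δ2: w5:1→0
  (2Δ to stable)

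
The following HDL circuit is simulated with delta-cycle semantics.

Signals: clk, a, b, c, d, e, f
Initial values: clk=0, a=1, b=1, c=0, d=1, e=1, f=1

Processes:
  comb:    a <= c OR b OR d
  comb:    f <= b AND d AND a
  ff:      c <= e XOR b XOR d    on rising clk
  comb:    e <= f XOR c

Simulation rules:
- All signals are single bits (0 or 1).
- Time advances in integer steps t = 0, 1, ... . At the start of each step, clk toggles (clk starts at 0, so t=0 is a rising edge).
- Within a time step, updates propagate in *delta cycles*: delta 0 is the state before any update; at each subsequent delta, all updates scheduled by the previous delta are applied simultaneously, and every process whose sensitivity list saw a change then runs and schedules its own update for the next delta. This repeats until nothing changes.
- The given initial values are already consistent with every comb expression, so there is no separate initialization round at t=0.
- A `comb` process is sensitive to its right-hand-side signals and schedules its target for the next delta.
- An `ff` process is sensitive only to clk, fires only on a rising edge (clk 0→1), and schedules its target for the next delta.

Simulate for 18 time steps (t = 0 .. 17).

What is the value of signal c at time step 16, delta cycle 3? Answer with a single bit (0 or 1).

[bits: b,c,e,a,clk,f,d]
t=0: Δ0=1011011 Δ1=1011111 Δ2=1111111 Δ3=1101111 | 3Δ
t=1: Δ0=1101111 Δ1=1101011 | 1Δ
t=2: Δ0=1101011 Δ1=1101111 Δ2=1001111 Δ3=1011111 | 3Δ
t=3: Δ0=1011111 Δ1=1011011 | 1Δ
t=4: Δ0=1011011 Δ1=1011111 Δ2=1111111 Δ3=1101111 | 3Δ
t=5: Δ0=1101111 Δ1=1101011 | 1Δ
t=6: Δ0=1101011 Δ1=1101111 Δ2=1001111 Δ3=1011111 | 3Δ
t=7: Δ0=1011111 Δ1=1011011 | 1Δ
t=8: Δ0=1011011 Δ1=1011111 Δ2=1111111 Δ3=1101111 | 3Δ
t=9: Δ0=1101111 Δ1=1101011 | 1Δ
t=10: Δ0=1101011 Δ1=1101111 Δ2=1001111 Δ3=1011111 | 3Δ
t=11: Δ0=1011111 Δ1=1011011 | 1Δ
t=12: Δ0=1011011 Δ1=1011111 Δ2=1111111 Δ3=1101111 | 3Δ
t=13: Δ0=1101111 Δ1=1101011 | 1Δ
t=14: Δ0=1101011 Δ1=1101111 Δ2=1001111 Δ3=1011111 | 3Δ
t=15: Δ0=1011111 Δ1=1011011 | 1Δ
t=16: Δ0=1011011 Δ1=1011111 Δ2=1111111 Δ3=1101111 | 3Δ
t=17: Δ0=1101111 Δ1=1101011 | 1Δ

1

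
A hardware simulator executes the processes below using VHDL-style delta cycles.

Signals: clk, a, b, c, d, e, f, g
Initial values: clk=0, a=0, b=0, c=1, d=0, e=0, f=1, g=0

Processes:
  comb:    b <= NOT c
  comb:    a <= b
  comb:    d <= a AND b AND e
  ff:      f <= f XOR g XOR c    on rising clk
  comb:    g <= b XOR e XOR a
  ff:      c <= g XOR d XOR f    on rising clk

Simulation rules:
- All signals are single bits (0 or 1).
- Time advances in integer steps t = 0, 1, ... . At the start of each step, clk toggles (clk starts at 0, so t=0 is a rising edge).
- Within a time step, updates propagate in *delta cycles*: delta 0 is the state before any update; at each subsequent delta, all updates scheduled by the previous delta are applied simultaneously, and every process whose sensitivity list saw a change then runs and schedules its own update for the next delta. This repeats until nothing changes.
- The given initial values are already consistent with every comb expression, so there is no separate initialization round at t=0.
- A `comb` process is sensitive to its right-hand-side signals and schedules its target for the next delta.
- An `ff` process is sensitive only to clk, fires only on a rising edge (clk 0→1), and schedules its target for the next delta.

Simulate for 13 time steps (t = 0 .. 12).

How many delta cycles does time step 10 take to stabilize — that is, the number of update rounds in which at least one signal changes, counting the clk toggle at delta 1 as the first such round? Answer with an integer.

5

t=0 Δ0: b=0 d=0 g=0 e=0 a=0 clk=0 c=1 f=1
  Δ1: clk:0→1
  Δ2: f:1→0
  (2Δ to stable)
t=1 Δ0: b=0 d=0 g=0 e=0 a=0 clk=1 c=1 f=0
  Δ1: clk:1→0
  (1Δ to stable)
t=2 Δ0: b=0 d=0 g=0 e=0 a=0 clk=0 c=1 f=0
  Δ1: clk:0→1
  Δ2: c:1→0, f:0→1
  Δ3: b:0→1
  Δ4: g:0→1, a:0→1
  Δ5: g:1→0
  (5Δ to stable)
t=3 Δ0: b=1 d=0 g=0 e=0 a=1 clk=1 c=0 f=1
  Δ1: clk:1→0
  (1Δ to stable)
t=4 Δ0: b=1 d=0 g=0 e=0 a=1 clk=0 c=0 f=1
  Δ1: clk:0→1
  Δ2: c:0→1
  Δ3: b:1→0
  Δ4: g:0→1, a:1→0
  Δ5: g:1→0
  (5Δ to stable)
t=5 Δ0: b=0 d=0 g=0 e=0 a=0 clk=1 c=1 f=1
  Δ1: clk:1→0
  (1Δ to stable)
t=6 Δ0: b=0 d=0 g=0 e=0 a=0 clk=0 c=1 f=1
  Δ1: clk:0→1
  Δ2: f:1→0
  (2Δ to stable)
t=7 Δ0: b=0 d=0 g=0 e=0 a=0 clk=1 c=1 f=0
  Δ1: clk:1→0
  (1Δ to stable)
t=8 Δ0: b=0 d=0 g=0 e=0 a=0 clk=0 c=1 f=0
  Δ1: clk:0→1
  Δ2: c:1→0, f:0→1
  Δ3: b:0→1
  Δ4: g:0→1, a:0→1
  Δ5: g:1→0
  (5Δ to stable)
t=9 Δ0: b=1 d=0 g=0 e=0 a=1 clk=1 c=0 f=1
  Δ1: clk:1→0
  (1Δ to stable)
t=10 Δ0: b=1 d=0 g=0 e=0 a=1 clk=0 c=0 f=1
  Δ1: clk:0→1
  Δ2: c:0→1
  Δ3: b:1→0
  Δ4: g:0→1, a:1→0
  Δ5: g:1→0
  (5Δ to stable)
t=11 Δ0: b=0 d=0 g=0 e=0 a=0 clk=1 c=1 f=1
  Δ1: clk:1→0
  (1Δ to stable)
t=12 Δ0: b=0 d=0 g=0 e=0 a=0 clk=0 c=1 f=1
  Δ1: clk:0→1
  Δ2: f:1→0
  (2Δ to stable)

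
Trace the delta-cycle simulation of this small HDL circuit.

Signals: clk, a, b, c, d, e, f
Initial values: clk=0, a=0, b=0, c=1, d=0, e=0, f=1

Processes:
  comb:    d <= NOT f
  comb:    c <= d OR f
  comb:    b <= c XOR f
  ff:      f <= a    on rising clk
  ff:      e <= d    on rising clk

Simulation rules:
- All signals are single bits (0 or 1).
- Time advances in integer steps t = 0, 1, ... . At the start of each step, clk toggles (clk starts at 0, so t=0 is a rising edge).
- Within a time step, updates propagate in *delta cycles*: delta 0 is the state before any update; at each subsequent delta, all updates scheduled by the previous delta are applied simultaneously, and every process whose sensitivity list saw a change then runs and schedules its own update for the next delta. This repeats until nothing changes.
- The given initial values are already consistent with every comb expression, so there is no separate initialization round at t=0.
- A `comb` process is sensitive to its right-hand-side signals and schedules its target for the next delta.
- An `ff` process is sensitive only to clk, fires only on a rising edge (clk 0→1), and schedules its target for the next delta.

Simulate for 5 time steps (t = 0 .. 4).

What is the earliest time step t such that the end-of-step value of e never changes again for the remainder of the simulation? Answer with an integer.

2

t0.Δ0 a=0 d=0 f=1 e=0 c=1 clk=0 b=0
t0.Δ1 a=0 d=0 f=1 e=0 c=1 clk=1 b=0
t0.Δ2 a=0 d=0 f=0 e=0 c=1 clk=1 b=0
t0.Δ3 a=0 d=1 f=0 e=0 c=0 clk=1 b=1
t0.Δ4 a=0 d=1 f=0 e=0 c=1 clk=1 b=0
t0.Δ5 a=0 d=1 f=0 e=0 c=1 clk=1 b=1
t1.Δ0 a=0 d=1 f=0 e=0 c=1 clk=1 b=1
t1.Δ1 a=0 d=1 f=0 e=0 c=1 clk=0 b=1
t2.Δ0 a=0 d=1 f=0 e=0 c=1 clk=0 b=1
t2.Δ1 a=0 d=1 f=0 e=0 c=1 clk=1 b=1
t2.Δ2 a=0 d=1 f=0 e=1 c=1 clk=1 b=1
t3.Δ0 a=0 d=1 f=0 e=1 c=1 clk=1 b=1
t3.Δ1 a=0 d=1 f=0 e=1 c=1 clk=0 b=1
t4.Δ0 a=0 d=1 f=0 e=1 c=1 clk=0 b=1
t4.Δ1 a=0 d=1 f=0 e=1 c=1 clk=1 b=1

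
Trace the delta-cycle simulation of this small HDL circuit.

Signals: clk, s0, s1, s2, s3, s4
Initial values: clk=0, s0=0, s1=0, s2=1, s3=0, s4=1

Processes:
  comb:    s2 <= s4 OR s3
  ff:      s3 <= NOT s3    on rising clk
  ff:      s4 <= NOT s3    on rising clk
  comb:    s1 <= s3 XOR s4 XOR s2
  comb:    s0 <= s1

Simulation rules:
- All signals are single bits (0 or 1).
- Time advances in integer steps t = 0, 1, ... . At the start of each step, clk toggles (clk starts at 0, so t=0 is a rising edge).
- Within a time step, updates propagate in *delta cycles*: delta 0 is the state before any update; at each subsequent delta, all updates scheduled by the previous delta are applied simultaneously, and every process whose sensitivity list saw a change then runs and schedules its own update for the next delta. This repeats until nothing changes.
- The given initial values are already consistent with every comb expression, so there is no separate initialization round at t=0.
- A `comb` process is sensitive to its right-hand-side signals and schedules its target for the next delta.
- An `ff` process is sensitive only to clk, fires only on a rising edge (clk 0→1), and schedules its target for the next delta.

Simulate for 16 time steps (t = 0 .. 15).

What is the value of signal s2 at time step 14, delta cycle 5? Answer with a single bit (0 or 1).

t0.Δ0 s2=1 clk=0 s4=1 s0=0 s1=0 s3=0
t0.Δ1 s2=1 clk=1 s4=1 s0=0 s1=0 s3=0
t0.Δ2 s2=1 clk=1 s4=1 s0=0 s1=0 s3=1
t0.Δ3 s2=1 clk=1 s4=1 s0=0 s1=1 s3=1
t0.Δ4 s2=1 clk=1 s4=1 s0=1 s1=1 s3=1
t1.Δ0 s2=1 clk=1 s4=1 s0=1 s1=1 s3=1
t1.Δ1 s2=1 clk=0 s4=1 s0=1 s1=1 s3=1
t2.Δ0 s2=1 clk=0 s4=1 s0=1 s1=1 s3=1
t2.Δ1 s2=1 clk=1 s4=1 s0=1 s1=1 s3=1
t2.Δ2 s2=1 clk=1 s4=0 s0=1 s1=1 s3=0
t2.Δ3 s2=0 clk=1 s4=0 s0=1 s1=1 s3=0
t2.Δ4 s2=0 clk=1 s4=0 s0=1 s1=0 s3=0
t2.Δ5 s2=0 clk=1 s4=0 s0=0 s1=0 s3=0
t3.Δ0 s2=0 clk=1 s4=0 s0=0 s1=0 s3=0
t3.Δ1 s2=0 clk=0 s4=0 s0=0 s1=0 s3=0
t4.Δ0 s2=0 clk=0 s4=0 s0=0 s1=0 s3=0
t4.Δ1 s2=0 clk=1 s4=0 s0=0 s1=0 s3=0
t4.Δ2 s2=0 clk=1 s4=1 s0=0 s1=0 s3=1
t4.Δ3 s2=1 clk=1 s4=1 s0=0 s1=0 s3=1
t4.Δ4 s2=1 clk=1 s4=1 s0=0 s1=1 s3=1
t4.Δ5 s2=1 clk=1 s4=1 s0=1 s1=1 s3=1
t5.Δ0 s2=1 clk=1 s4=1 s0=1 s1=1 s3=1
t5.Δ1 s2=1 clk=0 s4=1 s0=1 s1=1 s3=1
t6.Δ0 s2=1 clk=0 s4=1 s0=1 s1=1 s3=1
t6.Δ1 s2=1 clk=1 s4=1 s0=1 s1=1 s3=1
t6.Δ2 s2=1 clk=1 s4=0 s0=1 s1=1 s3=0
t6.Δ3 s2=0 clk=1 s4=0 s0=1 s1=1 s3=0
t6.Δ4 s2=0 clk=1 s4=0 s0=1 s1=0 s3=0
t6.Δ5 s2=0 clk=1 s4=0 s0=0 s1=0 s3=0
t7.Δ0 s2=0 clk=1 s4=0 s0=0 s1=0 s3=0
t7.Δ1 s2=0 clk=0 s4=0 s0=0 s1=0 s3=0
t8.Δ0 s2=0 clk=0 s4=0 s0=0 s1=0 s3=0
t8.Δ1 s2=0 clk=1 s4=0 s0=0 s1=0 s3=0
t8.Δ2 s2=0 clk=1 s4=1 s0=0 s1=0 s3=1
t8.Δ3 s2=1 clk=1 s4=1 s0=0 s1=0 s3=1
t8.Δ4 s2=1 clk=1 s4=1 s0=0 s1=1 s3=1
t8.Δ5 s2=1 clk=1 s4=1 s0=1 s1=1 s3=1
t9.Δ0 s2=1 clk=1 s4=1 s0=1 s1=1 s3=1
t9.Δ1 s2=1 clk=0 s4=1 s0=1 s1=1 s3=1
t10.Δ0 s2=1 clk=0 s4=1 s0=1 s1=1 s3=1
t10.Δ1 s2=1 clk=1 s4=1 s0=1 s1=1 s3=1
t10.Δ2 s2=1 clk=1 s4=0 s0=1 s1=1 s3=0
t10.Δ3 s2=0 clk=1 s4=0 s0=1 s1=1 s3=0
t10.Δ4 s2=0 clk=1 s4=0 s0=1 s1=0 s3=0
t10.Δ5 s2=0 clk=1 s4=0 s0=0 s1=0 s3=0
t11.Δ0 s2=0 clk=1 s4=0 s0=0 s1=0 s3=0
t11.Δ1 s2=0 clk=0 s4=0 s0=0 s1=0 s3=0
t12.Δ0 s2=0 clk=0 s4=0 s0=0 s1=0 s3=0
t12.Δ1 s2=0 clk=1 s4=0 s0=0 s1=0 s3=0
t12.Δ2 s2=0 clk=1 s4=1 s0=0 s1=0 s3=1
t12.Δ3 s2=1 clk=1 s4=1 s0=0 s1=0 s3=1
t12.Δ4 s2=1 clk=1 s4=1 s0=0 s1=1 s3=1
t12.Δ5 s2=1 clk=1 s4=1 s0=1 s1=1 s3=1
t13.Δ0 s2=1 clk=1 s4=1 s0=1 s1=1 s3=1
t13.Δ1 s2=1 clk=0 s4=1 s0=1 s1=1 s3=1
t14.Δ0 s2=1 clk=0 s4=1 s0=1 s1=1 s3=1
t14.Δ1 s2=1 clk=1 s4=1 s0=1 s1=1 s3=1
t14.Δ2 s2=1 clk=1 s4=0 s0=1 s1=1 s3=0
t14.Δ3 s2=0 clk=1 s4=0 s0=1 s1=1 s3=0
t14.Δ4 s2=0 clk=1 s4=0 s0=1 s1=0 s3=0
t14.Δ5 s2=0 clk=1 s4=0 s0=0 s1=0 s3=0
t15.Δ0 s2=0 clk=1 s4=0 s0=0 s1=0 s3=0
t15.Δ1 s2=0 clk=0 s4=0 s0=0 s1=0 s3=0

0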